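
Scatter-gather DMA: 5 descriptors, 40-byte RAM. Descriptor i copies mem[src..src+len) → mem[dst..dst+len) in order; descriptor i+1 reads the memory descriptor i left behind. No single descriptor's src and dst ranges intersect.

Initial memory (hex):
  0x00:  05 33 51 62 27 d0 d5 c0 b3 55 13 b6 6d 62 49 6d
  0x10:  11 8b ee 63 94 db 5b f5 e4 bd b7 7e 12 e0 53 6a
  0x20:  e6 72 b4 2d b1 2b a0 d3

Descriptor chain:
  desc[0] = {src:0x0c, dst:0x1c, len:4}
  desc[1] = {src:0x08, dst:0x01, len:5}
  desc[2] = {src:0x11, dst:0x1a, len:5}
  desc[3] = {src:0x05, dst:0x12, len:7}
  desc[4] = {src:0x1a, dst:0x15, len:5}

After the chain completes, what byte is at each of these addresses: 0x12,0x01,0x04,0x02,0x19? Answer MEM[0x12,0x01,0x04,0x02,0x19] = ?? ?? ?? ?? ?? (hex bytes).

[0] 0x0c->0x1c len=4 : 6d 62 49 6d
[1] 0x08->0x01 len=5 : b3 55 13 b6 6d
[2] 0x11->0x1a len=5 : 8b ee 63 94 db
[3] 0x05->0x12 len=7 : 6d d5 c0 b3 55 13 b6
[4] 0x1a->0x15 len=5 : 8b ee 63 94 db
query mem[0x12]=0x6d, mem[0x01]=0xb3, mem[0x04]=0xb6, mem[0x02]=0x55, mem[0x19]=0xdb

MEM[0x12,0x01,0x04,0x02,0x19] = 6d b3 b6 55 db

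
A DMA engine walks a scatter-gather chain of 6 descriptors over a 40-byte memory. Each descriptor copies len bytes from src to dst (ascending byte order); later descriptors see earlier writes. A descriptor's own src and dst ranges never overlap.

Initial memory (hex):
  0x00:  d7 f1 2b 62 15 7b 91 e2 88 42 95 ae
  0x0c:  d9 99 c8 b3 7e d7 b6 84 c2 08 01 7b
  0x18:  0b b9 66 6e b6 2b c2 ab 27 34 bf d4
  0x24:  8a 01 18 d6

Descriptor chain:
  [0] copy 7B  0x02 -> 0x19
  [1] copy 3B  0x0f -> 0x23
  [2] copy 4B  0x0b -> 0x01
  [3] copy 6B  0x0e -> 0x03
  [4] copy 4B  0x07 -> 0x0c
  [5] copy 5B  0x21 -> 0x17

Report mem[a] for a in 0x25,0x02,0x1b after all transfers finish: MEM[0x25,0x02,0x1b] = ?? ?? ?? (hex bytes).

MEM[0x25,0x02,0x1b] = d7 d9 d7

[0] 0x02->0x19 len=7 : 2b 62 15 7b 91 e2 88
[1] 0x0f->0x23 len=3 : b3 7e d7
[2] 0x0b->0x01 len=4 : ae d9 99 c8
[3] 0x0e->0x03 len=6 : c8 b3 7e d7 b6 84
[4] 0x07->0x0c len=4 : b6 84 42 95
[5] 0x21->0x17 len=5 : 34 bf b3 7e d7
query mem[0x25]=0xd7, mem[0x02]=0xd9, mem[0x1b]=0xd7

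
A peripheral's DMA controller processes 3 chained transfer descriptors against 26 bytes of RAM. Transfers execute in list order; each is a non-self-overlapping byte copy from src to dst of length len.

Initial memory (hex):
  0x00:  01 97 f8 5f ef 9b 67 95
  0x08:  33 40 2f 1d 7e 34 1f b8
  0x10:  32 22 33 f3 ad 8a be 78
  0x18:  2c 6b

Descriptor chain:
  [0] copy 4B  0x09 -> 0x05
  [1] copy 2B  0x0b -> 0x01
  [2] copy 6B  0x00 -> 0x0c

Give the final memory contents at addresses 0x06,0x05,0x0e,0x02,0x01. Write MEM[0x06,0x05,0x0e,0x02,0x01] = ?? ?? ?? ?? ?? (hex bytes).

  after D0: wrote 4B at 0x05 = 402f1d7e
  after D1: wrote 2B at 0x01 = 1d7e
  after D2: wrote 6B at 0x0c = 011d7e5fef40
query mem[0x06]=0x2f, mem[0x05]=0x40, mem[0x0e]=0x7e, mem[0x02]=0x7e, mem[0x01]=0x1d

MEM[0x06,0x05,0x0e,0x02,0x01] = 2f 40 7e 7e 1d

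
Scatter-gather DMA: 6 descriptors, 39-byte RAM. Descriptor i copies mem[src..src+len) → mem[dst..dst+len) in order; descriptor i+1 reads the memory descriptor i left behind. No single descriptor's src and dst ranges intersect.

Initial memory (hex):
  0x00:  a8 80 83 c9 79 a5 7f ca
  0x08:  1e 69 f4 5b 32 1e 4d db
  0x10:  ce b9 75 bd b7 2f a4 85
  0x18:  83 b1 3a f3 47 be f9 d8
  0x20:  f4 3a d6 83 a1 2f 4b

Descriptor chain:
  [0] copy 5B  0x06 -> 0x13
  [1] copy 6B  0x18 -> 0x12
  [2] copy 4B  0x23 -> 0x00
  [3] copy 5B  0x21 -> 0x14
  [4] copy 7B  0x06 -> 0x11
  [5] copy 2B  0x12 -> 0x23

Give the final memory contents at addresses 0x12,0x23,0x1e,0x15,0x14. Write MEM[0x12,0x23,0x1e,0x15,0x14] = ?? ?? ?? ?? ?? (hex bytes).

[0] 0x06->0x13 len=5 : 7f ca 1e 69 f4
[1] 0x18->0x12 len=6 : 83 b1 3a f3 47 be
[2] 0x23->0x00 len=4 : 83 a1 2f 4b
[3] 0x21->0x14 len=5 : 3a d6 83 a1 2f
[4] 0x06->0x11 len=7 : 7f ca 1e 69 f4 5b 32
[5] 0x12->0x23 len=2 : ca 1e
query mem[0x12]=0xca, mem[0x23]=0xca, mem[0x1e]=0xf9, mem[0x15]=0xf4, mem[0x14]=0x69

MEM[0x12,0x23,0x1e,0x15,0x14] = ca ca f9 f4 69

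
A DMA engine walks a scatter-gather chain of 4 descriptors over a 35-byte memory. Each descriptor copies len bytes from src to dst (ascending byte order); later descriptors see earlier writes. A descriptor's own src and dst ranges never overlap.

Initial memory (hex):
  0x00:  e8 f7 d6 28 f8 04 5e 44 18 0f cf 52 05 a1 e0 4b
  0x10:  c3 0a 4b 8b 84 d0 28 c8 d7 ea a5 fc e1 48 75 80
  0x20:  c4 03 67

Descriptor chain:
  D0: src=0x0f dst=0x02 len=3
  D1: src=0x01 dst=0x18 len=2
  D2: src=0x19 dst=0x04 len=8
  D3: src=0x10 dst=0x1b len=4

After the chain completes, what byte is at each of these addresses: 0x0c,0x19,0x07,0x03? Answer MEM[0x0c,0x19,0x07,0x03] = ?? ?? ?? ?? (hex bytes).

[0] 0x0f->0x02 len=3 : 4b c3 0a
[1] 0x01->0x18 len=2 : f7 4b
[2] 0x19->0x04 len=8 : 4b a5 fc e1 48 75 80 c4
[3] 0x10->0x1b len=4 : c3 0a 4b 8b
query mem[0x0c]=0x05, mem[0x19]=0x4b, mem[0x07]=0xe1, mem[0x03]=0xc3

MEM[0x0c,0x19,0x07,0x03] = 05 4b e1 c3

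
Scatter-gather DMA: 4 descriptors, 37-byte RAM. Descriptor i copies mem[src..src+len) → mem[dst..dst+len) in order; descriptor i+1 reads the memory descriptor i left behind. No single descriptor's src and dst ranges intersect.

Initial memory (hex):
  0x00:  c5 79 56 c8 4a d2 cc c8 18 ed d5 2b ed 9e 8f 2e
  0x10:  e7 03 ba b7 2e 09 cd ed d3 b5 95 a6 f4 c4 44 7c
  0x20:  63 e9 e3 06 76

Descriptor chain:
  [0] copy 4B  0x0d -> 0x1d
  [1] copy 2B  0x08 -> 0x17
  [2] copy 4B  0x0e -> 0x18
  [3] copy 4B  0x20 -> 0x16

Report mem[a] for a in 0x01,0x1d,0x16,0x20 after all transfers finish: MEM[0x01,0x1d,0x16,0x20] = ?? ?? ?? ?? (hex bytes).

[0] 0x0d->0x1d len=4 : 9e 8f 2e e7
[1] 0x08->0x17 len=2 : 18 ed
[2] 0x0e->0x18 len=4 : 8f 2e e7 03
[3] 0x20->0x16 len=4 : e7 e9 e3 06
query mem[0x01]=0x79, mem[0x1d]=0x9e, mem[0x16]=0xe7, mem[0x20]=0xe7

MEM[0x01,0x1d,0x16,0x20] = 79 9e e7 e7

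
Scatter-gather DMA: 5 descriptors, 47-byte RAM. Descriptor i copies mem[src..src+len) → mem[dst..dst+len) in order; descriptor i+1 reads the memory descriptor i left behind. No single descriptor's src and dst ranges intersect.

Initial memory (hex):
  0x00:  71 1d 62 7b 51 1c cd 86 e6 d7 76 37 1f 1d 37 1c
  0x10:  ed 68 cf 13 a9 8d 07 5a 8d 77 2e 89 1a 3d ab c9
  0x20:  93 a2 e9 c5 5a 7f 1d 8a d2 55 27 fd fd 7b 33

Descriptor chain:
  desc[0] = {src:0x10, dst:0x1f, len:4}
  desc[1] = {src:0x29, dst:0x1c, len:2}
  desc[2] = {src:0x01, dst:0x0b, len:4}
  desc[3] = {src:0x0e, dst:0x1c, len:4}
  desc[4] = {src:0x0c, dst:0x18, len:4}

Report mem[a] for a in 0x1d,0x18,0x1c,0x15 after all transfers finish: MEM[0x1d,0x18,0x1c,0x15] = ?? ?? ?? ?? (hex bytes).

MEM[0x1d,0x18,0x1c,0x15] = 1c 62 51 8d

D0: mem[0x1f..0x22] <- [ed 68 cf 13]
D1: mem[0x1c..0x1d] <- [55 27]
D2: mem[0x0b..0x0e] <- [1d 62 7b 51]
D3: mem[0x1c..0x1f] <- [51 1c ed 68]
D4: mem[0x18..0x1b] <- [62 7b 51 1c]
query mem[0x1d]=0x1c, mem[0x18]=0x62, mem[0x1c]=0x51, mem[0x15]=0x8d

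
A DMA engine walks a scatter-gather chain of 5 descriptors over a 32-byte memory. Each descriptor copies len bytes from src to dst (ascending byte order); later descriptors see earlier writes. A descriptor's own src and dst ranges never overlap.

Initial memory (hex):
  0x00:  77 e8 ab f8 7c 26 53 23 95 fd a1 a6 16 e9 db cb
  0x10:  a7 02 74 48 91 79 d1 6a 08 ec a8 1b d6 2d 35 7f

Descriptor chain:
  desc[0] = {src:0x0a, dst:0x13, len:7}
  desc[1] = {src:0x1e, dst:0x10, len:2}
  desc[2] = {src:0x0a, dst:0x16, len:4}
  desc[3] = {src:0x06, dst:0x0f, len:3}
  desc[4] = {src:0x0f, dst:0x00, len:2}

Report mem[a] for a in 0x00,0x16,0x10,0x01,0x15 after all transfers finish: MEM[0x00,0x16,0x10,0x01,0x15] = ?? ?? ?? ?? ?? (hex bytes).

MEM[0x00,0x16,0x10,0x01,0x15] = 53 a1 23 23 16

#0 dst[0x13+7] := {0xa1,0xa6,0x16,0xe9,0xdb,0xcb,0xa7}
#1 dst[0x10+2] := {0x35,0x7f}
#2 dst[0x16+4] := {0xa1,0xa6,0x16,0xe9}
#3 dst[0x0f+3] := {0x53,0x23,0x95}
#4 dst[0x00+2] := {0x53,0x23}
query mem[0x00]=0x53, mem[0x16]=0xa1, mem[0x10]=0x23, mem[0x01]=0x23, mem[0x15]=0x16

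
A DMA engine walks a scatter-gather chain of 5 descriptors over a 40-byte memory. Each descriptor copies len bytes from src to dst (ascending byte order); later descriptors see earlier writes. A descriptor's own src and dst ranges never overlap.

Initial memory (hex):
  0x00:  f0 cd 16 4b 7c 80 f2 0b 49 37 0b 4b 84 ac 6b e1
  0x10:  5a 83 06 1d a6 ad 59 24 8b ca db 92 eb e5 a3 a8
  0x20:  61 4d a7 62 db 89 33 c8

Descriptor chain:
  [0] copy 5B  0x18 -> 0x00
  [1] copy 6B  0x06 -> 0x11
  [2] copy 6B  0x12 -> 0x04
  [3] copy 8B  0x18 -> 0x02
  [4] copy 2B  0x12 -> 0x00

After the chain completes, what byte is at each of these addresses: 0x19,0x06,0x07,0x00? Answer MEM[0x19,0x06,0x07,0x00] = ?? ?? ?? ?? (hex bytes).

MEM[0x19,0x06,0x07,0x00] = ca eb e5 0b

D0: mem[0x00..0x04] <- [8b ca db 92 eb]
D1: mem[0x11..0x16] <- [f2 0b 49 37 0b 4b]
D2: mem[0x04..0x09] <- [0b 49 37 0b 4b 24]
D3: mem[0x02..0x09] <- [8b ca db 92 eb e5 a3 a8]
D4: mem[0x00..0x01] <- [0b 49]
query mem[0x19]=0xca, mem[0x06]=0xeb, mem[0x07]=0xe5, mem[0x00]=0x0b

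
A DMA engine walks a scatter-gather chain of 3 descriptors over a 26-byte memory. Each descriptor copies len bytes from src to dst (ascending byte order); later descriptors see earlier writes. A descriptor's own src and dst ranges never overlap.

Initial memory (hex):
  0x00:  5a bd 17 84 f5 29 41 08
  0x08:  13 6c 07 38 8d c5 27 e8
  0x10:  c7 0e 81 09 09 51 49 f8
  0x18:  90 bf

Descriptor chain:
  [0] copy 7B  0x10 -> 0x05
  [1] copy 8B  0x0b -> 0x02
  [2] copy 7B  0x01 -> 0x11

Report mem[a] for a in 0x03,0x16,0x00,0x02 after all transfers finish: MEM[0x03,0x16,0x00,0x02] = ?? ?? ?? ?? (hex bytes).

[0] 0x10->0x05 len=7 : c7 0e 81 09 09 51 49
[1] 0x0b->0x02 len=8 : 49 8d c5 27 e8 c7 0e 81
[2] 0x01->0x11 len=7 : bd 49 8d c5 27 e8 c7
query mem[0x03]=0x8d, mem[0x16]=0xe8, mem[0x00]=0x5a, mem[0x02]=0x49

MEM[0x03,0x16,0x00,0x02] = 8d e8 5a 49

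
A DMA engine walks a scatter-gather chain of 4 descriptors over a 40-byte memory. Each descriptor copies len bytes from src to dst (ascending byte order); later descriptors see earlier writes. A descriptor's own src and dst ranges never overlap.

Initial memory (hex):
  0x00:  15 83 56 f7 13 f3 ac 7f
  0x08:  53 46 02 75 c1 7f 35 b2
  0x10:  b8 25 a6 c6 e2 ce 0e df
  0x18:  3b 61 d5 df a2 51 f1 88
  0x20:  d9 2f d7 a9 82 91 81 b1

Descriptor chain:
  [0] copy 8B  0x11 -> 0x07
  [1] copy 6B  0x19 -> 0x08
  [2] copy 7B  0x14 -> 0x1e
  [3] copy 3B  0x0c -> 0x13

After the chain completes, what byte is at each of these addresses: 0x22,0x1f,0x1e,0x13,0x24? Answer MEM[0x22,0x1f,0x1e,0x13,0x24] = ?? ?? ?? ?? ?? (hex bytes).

D0: mem[0x07..0x0e] <- [25 a6 c6 e2 ce 0e df 3b]
D1: mem[0x08..0x0d] <- [61 d5 df a2 51 f1]
D2: mem[0x1e..0x24] <- [e2 ce 0e df 3b 61 d5]
D3: mem[0x13..0x15] <- [51 f1 3b]
query mem[0x22]=0x3b, mem[0x1f]=0xce, mem[0x1e]=0xe2, mem[0x13]=0x51, mem[0x24]=0xd5

MEM[0x22,0x1f,0x1e,0x13,0x24] = 3b ce e2 51 d5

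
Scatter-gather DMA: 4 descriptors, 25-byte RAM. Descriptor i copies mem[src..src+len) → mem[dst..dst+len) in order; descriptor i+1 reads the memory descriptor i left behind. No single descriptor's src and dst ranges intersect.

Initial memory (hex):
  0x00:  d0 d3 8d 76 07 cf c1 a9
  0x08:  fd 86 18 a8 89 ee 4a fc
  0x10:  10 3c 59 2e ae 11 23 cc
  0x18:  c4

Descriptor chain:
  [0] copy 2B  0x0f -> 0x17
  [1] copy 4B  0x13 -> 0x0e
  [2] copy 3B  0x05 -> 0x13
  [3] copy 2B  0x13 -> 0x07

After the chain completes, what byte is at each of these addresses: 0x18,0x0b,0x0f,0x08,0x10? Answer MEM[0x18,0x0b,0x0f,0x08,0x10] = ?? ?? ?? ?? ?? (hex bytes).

MEM[0x18,0x0b,0x0f,0x08,0x10] = 10 a8 ae c1 11

D0: mem[0x17..0x18] <- [fc 10]
D1: mem[0x0e..0x11] <- [2e ae 11 23]
D2: mem[0x13..0x15] <- [cf c1 a9]
D3: mem[0x07..0x08] <- [cf c1]
query mem[0x18]=0x10, mem[0x0b]=0xa8, mem[0x0f]=0xae, mem[0x08]=0xc1, mem[0x10]=0x11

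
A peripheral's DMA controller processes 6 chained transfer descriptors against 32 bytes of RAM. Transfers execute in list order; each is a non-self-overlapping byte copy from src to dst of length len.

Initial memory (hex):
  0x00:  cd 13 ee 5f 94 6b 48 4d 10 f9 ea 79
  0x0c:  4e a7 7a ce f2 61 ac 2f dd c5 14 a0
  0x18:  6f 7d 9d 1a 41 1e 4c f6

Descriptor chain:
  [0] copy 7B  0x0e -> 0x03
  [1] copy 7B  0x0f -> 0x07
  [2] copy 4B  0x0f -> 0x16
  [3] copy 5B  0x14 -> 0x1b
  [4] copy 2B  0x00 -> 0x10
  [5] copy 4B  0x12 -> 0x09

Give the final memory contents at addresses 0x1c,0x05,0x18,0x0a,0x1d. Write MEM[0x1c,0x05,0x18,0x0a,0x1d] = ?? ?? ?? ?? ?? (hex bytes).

D0: mem[0x03..0x09] <- [7a ce f2 61 ac 2f dd]
D1: mem[0x07..0x0d] <- [ce f2 61 ac 2f dd c5]
D2: mem[0x16..0x19] <- [ce f2 61 ac]
D3: mem[0x1b..0x1f] <- [dd c5 ce f2 61]
D4: mem[0x10..0x11] <- [cd 13]
D5: mem[0x09..0x0c] <- [ac 2f dd c5]
query mem[0x1c]=0xc5, mem[0x05]=0xf2, mem[0x18]=0x61, mem[0x0a]=0x2f, mem[0x1d]=0xce

MEM[0x1c,0x05,0x18,0x0a,0x1d] = c5 f2 61 2f ce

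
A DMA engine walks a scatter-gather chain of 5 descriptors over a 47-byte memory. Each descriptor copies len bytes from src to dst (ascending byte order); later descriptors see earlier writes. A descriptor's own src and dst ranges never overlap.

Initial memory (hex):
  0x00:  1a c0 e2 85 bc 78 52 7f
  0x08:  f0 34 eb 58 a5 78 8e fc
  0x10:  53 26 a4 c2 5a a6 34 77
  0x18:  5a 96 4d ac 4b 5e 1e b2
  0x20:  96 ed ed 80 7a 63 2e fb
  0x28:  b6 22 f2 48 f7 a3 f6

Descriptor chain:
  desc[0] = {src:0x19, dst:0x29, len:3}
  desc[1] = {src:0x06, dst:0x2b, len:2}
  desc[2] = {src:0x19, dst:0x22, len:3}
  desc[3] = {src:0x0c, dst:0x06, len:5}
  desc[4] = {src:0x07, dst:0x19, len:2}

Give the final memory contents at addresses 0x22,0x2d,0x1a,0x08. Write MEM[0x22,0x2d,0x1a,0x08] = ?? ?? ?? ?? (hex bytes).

  after D0: wrote 3B at 0x29 = 964dac
  after D1: wrote 2B at 0x2b = 527f
  after D2: wrote 3B at 0x22 = 964dac
  after D3: wrote 5B at 0x06 = a5788efc53
  after D4: wrote 2B at 0x19 = 788e
query mem[0x22]=0x96, mem[0x2d]=0xa3, mem[0x1a]=0x8e, mem[0x08]=0x8e

MEM[0x22,0x2d,0x1a,0x08] = 96 a3 8e 8e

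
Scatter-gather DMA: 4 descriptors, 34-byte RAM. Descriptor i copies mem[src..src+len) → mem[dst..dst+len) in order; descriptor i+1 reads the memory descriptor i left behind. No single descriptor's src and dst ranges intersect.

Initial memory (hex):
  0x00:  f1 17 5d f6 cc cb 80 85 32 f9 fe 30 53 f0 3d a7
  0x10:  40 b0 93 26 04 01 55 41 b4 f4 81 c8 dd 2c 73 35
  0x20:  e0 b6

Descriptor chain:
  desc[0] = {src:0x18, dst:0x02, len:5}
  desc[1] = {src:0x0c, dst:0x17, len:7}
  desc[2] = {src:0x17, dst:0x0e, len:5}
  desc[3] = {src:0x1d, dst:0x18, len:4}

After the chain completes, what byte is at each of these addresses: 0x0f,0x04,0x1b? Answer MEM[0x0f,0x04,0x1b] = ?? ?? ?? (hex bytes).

MEM[0x0f,0x04,0x1b] = f0 81 e0

#0 dst[0x02+5] := {0xb4,0xf4,0x81,0xc8,0xdd}
#1 dst[0x17+7] := {0x53,0xf0,0x3d,0xa7,0x40,0xb0,0x93}
#2 dst[0x0e+5] := {0x53,0xf0,0x3d,0xa7,0x40}
#3 dst[0x18+4] := {0x93,0x73,0x35,0xe0}
query mem[0x0f]=0xf0, mem[0x04]=0x81, mem[0x1b]=0xe0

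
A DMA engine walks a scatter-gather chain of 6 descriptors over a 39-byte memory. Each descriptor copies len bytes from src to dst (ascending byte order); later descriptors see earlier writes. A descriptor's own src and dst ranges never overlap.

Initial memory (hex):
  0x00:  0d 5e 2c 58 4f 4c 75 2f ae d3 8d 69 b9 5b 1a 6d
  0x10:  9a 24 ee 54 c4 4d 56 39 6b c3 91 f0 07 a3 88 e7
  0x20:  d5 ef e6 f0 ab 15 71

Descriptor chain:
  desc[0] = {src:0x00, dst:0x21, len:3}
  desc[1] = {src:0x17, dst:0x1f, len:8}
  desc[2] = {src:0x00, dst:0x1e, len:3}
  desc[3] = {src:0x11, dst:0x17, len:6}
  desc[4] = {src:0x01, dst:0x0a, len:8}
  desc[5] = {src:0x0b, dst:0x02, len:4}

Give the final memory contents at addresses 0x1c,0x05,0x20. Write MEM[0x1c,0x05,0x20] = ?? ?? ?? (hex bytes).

[0] 0x00->0x21 len=3 : 0d 5e 2c
[1] 0x17->0x1f len=8 : 39 6b c3 91 f0 07 a3 88
[2] 0x00->0x1e len=3 : 0d 5e 2c
[3] 0x11->0x17 len=6 : 24 ee 54 c4 4d 56
[4] 0x01->0x0a len=8 : 5e 2c 58 4f 4c 75 2f ae
[5] 0x0b->0x02 len=4 : 2c 58 4f 4c
query mem[0x1c]=0x56, mem[0x05]=0x4c, mem[0x20]=0x2c

MEM[0x1c,0x05,0x20] = 56 4c 2c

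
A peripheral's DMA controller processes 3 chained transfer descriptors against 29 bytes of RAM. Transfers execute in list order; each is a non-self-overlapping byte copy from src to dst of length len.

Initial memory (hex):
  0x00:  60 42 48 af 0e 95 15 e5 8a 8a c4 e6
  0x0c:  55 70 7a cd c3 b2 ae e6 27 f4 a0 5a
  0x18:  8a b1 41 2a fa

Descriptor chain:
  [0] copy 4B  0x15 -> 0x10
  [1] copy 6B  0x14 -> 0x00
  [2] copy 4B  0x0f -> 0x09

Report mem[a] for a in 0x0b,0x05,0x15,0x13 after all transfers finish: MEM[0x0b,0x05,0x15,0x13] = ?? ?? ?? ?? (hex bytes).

MEM[0x0b,0x05,0x15,0x13] = a0 b1 f4 8a

[0] 0x15->0x10 len=4 : f4 a0 5a 8a
[1] 0x14->0x00 len=6 : 27 f4 a0 5a 8a b1
[2] 0x0f->0x09 len=4 : cd f4 a0 5a
query mem[0x0b]=0xa0, mem[0x05]=0xb1, mem[0x15]=0xf4, mem[0x13]=0x8a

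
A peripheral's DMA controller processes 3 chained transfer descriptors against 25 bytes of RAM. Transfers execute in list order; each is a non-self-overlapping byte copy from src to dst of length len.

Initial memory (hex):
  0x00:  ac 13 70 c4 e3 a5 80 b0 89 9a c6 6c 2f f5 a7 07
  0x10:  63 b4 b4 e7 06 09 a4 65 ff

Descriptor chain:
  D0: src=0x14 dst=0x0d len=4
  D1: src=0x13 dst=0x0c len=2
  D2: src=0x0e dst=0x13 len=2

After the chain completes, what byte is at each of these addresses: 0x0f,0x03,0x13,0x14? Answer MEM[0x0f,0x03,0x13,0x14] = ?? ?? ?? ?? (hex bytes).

D0: mem[0x0d..0x10] <- [06 09 a4 65]
D1: mem[0x0c..0x0d] <- [e7 06]
D2: mem[0x13..0x14] <- [09 a4]
query mem[0x0f]=0xa4, mem[0x03]=0xc4, mem[0x13]=0x09, mem[0x14]=0xa4

MEM[0x0f,0x03,0x13,0x14] = a4 c4 09 a4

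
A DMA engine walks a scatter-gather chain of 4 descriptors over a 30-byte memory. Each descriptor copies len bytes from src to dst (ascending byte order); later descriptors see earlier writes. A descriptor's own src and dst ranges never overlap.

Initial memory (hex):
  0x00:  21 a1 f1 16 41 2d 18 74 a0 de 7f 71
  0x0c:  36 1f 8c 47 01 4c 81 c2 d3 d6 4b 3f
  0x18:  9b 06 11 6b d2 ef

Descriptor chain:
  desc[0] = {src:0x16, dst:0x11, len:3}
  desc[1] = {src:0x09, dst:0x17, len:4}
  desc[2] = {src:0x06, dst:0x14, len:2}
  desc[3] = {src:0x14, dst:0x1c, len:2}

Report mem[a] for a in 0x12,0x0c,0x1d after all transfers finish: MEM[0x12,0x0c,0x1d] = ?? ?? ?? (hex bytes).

  after D0: wrote 3B at 0x11 = 4b3f9b
  after D1: wrote 4B at 0x17 = de7f7136
  after D2: wrote 2B at 0x14 = 1874
  after D3: wrote 2B at 0x1c = 1874
query mem[0x12]=0x3f, mem[0x0c]=0x36, mem[0x1d]=0x74

MEM[0x12,0x0c,0x1d] = 3f 36 74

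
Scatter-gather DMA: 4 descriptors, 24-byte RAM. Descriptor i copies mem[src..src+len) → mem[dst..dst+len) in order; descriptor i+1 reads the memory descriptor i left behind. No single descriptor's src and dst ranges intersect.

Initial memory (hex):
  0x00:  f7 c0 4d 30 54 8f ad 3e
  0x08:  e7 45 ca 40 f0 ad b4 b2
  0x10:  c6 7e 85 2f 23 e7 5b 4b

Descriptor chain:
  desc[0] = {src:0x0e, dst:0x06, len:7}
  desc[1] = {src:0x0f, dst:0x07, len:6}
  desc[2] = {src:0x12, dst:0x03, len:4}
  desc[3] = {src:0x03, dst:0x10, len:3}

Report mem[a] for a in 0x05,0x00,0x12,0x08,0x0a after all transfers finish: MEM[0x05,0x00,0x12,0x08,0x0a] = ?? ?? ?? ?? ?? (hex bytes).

[0] 0x0e->0x06 len=7 : b4 b2 c6 7e 85 2f 23
[1] 0x0f->0x07 len=6 : b2 c6 7e 85 2f 23
[2] 0x12->0x03 len=4 : 85 2f 23 e7
[3] 0x03->0x10 len=3 : 85 2f 23
query mem[0x05]=0x23, mem[0x00]=0xf7, mem[0x12]=0x23, mem[0x08]=0xc6, mem[0x0a]=0x85

MEM[0x05,0x00,0x12,0x08,0x0a] = 23 f7 23 c6 85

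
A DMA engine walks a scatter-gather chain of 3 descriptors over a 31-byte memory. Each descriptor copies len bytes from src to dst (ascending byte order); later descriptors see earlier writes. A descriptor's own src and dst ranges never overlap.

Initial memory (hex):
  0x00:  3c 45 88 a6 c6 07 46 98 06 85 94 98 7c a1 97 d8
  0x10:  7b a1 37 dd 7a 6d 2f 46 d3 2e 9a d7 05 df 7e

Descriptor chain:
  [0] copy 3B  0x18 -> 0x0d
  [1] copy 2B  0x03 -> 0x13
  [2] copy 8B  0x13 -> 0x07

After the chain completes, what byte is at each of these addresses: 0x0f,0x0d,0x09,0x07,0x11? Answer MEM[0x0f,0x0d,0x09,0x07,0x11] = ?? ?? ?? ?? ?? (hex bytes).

MEM[0x0f,0x0d,0x09,0x07,0x11] = 9a 2e 6d a6 a1

#0 dst[0x0d+3] := {0xd3,0x2e,0x9a}
#1 dst[0x13+2] := {0xa6,0xc6}
#2 dst[0x07+8] := {0xa6,0xc6,0x6d,0x2f,0x46,0xd3,0x2e,0x9a}
query mem[0x0f]=0x9a, mem[0x0d]=0x2e, mem[0x09]=0x6d, mem[0x07]=0xa6, mem[0x11]=0xa1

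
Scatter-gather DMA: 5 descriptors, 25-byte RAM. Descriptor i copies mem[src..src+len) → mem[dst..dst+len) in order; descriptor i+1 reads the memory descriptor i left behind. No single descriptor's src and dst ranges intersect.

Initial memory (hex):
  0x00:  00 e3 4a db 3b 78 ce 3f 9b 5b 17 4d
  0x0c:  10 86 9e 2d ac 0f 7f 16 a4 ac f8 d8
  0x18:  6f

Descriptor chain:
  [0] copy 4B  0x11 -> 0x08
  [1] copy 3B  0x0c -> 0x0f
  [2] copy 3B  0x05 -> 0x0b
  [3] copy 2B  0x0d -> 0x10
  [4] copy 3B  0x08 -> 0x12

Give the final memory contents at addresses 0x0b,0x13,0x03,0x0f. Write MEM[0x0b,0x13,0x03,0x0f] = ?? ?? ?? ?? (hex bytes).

[0] 0x11->0x08 len=4 : 0f 7f 16 a4
[1] 0x0c->0x0f len=3 : 10 86 9e
[2] 0x05->0x0b len=3 : 78 ce 3f
[3] 0x0d->0x10 len=2 : 3f 9e
[4] 0x08->0x12 len=3 : 0f 7f 16
query mem[0x0b]=0x78, mem[0x13]=0x7f, mem[0x03]=0xdb, mem[0x0f]=0x10

MEM[0x0b,0x13,0x03,0x0f] = 78 7f db 10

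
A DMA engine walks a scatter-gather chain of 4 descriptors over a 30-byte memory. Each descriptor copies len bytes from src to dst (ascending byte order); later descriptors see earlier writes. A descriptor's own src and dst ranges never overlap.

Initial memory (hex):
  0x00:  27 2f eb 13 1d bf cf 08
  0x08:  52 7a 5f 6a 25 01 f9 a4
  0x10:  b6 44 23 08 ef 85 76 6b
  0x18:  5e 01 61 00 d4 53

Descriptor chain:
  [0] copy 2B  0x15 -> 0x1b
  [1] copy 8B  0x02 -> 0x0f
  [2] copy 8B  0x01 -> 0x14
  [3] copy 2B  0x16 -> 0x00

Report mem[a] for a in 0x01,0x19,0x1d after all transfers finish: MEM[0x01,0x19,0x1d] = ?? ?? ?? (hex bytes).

MEM[0x01,0x19,0x1d] = 1d cf 53

#0 dst[0x1b+2] := {0x85,0x76}
#1 dst[0x0f+8] := {0xeb,0x13,0x1d,0xbf,0xcf,0x08,0x52,0x7a}
#2 dst[0x14+8] := {0x2f,0xeb,0x13,0x1d,0xbf,0xcf,0x08,0x52}
#3 dst[0x00+2] := {0x13,0x1d}
query mem[0x01]=0x1d, mem[0x19]=0xcf, mem[0x1d]=0x53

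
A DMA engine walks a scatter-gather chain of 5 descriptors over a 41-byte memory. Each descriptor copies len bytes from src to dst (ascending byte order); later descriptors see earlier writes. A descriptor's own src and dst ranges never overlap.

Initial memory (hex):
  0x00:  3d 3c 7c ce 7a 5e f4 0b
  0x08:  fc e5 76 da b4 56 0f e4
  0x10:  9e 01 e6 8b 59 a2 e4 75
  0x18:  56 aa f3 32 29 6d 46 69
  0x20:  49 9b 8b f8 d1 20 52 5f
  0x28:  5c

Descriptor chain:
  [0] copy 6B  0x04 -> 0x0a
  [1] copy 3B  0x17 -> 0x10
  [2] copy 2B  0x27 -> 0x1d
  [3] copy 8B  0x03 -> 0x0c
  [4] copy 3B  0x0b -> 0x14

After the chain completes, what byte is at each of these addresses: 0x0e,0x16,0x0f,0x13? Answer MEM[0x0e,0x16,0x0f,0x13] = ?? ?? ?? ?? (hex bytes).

MEM[0x0e,0x16,0x0f,0x13] = 5e 7a f4 7a

#0 dst[0x0a+6] := {0x7a,0x5e,0xf4,0x0b,0xfc,0xe5}
#1 dst[0x10+3] := {0x75,0x56,0xaa}
#2 dst[0x1d+2] := {0x5f,0x5c}
#3 dst[0x0c+8] := {0xce,0x7a,0x5e,0xf4,0x0b,0xfc,0xe5,0x7a}
#4 dst[0x14+3] := {0x5e,0xce,0x7a}
query mem[0x0e]=0x5e, mem[0x16]=0x7a, mem[0x0f]=0xf4, mem[0x13]=0x7a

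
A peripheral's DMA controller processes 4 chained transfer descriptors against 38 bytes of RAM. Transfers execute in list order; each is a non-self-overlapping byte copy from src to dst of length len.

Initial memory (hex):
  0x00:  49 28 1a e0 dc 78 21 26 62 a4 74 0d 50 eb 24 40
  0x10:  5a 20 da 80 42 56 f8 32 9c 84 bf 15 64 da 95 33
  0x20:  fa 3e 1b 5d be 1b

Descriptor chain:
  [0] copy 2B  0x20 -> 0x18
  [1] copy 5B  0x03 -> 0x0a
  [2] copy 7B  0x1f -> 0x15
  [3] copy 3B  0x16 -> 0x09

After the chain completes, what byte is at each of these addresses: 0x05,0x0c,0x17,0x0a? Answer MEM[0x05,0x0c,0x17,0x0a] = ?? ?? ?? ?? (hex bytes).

[0] 0x20->0x18 len=2 : fa 3e
[1] 0x03->0x0a len=5 : e0 dc 78 21 26
[2] 0x1f->0x15 len=7 : 33 fa 3e 1b 5d be 1b
[3] 0x16->0x09 len=3 : fa 3e 1b
query mem[0x05]=0x78, mem[0x0c]=0x78, mem[0x17]=0x3e, mem[0x0a]=0x3e

MEM[0x05,0x0c,0x17,0x0a] = 78 78 3e 3e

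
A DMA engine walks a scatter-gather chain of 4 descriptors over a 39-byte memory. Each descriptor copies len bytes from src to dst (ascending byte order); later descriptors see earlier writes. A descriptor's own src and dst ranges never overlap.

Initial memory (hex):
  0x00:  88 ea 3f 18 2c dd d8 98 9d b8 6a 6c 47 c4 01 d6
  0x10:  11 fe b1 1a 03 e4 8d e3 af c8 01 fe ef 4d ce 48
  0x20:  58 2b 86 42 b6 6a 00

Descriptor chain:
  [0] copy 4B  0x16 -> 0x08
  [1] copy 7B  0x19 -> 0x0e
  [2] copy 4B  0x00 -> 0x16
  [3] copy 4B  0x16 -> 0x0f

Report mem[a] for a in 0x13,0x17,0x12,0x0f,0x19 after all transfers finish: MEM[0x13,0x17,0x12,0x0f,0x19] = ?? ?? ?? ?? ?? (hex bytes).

#0 dst[0x08+4] := {0x8d,0xe3,0xaf,0xc8}
#1 dst[0x0e+7] := {0xc8,0x01,0xfe,0xef,0x4d,0xce,0x48}
#2 dst[0x16+4] := {0x88,0xea,0x3f,0x18}
#3 dst[0x0f+4] := {0x88,0xea,0x3f,0x18}
query mem[0x13]=0xce, mem[0x17]=0xea, mem[0x12]=0x18, mem[0x0f]=0x88, mem[0x19]=0x18

MEM[0x13,0x17,0x12,0x0f,0x19] = ce ea 18 88 18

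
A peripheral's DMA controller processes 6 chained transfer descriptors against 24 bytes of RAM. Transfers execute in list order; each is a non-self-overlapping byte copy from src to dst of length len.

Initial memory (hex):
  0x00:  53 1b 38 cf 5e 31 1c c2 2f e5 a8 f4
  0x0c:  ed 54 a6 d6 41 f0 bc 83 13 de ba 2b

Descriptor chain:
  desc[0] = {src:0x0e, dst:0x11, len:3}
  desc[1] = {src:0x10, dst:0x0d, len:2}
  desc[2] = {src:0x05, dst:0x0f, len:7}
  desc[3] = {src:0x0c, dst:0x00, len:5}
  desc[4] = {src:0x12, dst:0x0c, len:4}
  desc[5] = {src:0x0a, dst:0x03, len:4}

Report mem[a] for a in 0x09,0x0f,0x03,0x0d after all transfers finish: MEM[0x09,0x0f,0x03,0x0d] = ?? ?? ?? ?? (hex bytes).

MEM[0x09,0x0f,0x03,0x0d] = e5 f4 a8 e5

D0: mem[0x11..0x13] <- [a6 d6 41]
D1: mem[0x0d..0x0e] <- [41 a6]
D2: mem[0x0f..0x15] <- [31 1c c2 2f e5 a8 f4]
D3: mem[0x00..0x04] <- [ed 41 a6 31 1c]
D4: mem[0x0c..0x0f] <- [2f e5 a8 f4]
D5: mem[0x03..0x06] <- [a8 f4 2f e5]
query mem[0x09]=0xe5, mem[0x0f]=0xf4, mem[0x03]=0xa8, mem[0x0d]=0xe5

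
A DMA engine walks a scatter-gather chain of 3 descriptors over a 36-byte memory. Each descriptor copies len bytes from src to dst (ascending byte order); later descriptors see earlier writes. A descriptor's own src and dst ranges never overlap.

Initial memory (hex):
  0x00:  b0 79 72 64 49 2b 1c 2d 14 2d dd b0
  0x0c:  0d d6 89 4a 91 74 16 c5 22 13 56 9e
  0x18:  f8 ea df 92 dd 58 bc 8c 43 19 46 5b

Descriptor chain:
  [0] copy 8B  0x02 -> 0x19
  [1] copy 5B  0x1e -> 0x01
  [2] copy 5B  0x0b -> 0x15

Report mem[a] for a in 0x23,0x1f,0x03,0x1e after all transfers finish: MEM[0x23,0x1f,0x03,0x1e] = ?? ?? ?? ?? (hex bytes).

  after D0: wrote 8B at 0x19 = 7264492b1c2d142d
  after D1: wrote 5B at 0x01 = 2d142d1946
  after D2: wrote 5B at 0x15 = b00dd6894a
query mem[0x23]=0x5b, mem[0x1f]=0x14, mem[0x03]=0x2d, mem[0x1e]=0x2d

MEM[0x23,0x1f,0x03,0x1e] = 5b 14 2d 2d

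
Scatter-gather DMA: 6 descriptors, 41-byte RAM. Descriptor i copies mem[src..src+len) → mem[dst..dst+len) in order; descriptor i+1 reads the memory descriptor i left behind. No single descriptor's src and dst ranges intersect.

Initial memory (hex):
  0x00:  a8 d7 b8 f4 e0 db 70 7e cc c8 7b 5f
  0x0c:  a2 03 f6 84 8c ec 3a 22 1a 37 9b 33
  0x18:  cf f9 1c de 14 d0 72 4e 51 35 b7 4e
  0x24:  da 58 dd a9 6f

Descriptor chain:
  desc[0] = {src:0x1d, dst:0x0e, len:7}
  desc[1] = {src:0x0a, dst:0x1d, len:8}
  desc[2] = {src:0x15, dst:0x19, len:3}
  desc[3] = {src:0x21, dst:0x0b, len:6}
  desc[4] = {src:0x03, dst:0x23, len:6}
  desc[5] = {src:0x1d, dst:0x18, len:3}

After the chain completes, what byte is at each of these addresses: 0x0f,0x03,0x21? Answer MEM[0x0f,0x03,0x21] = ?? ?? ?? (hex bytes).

[0] 0x1d->0x0e len=7 : d0 72 4e 51 35 b7 4e
[1] 0x0a->0x1d len=8 : 7b 5f a2 03 d0 72 4e 51
[2] 0x15->0x19 len=3 : 37 9b 33
[3] 0x21->0x0b len=6 : d0 72 4e 51 58 dd
[4] 0x03->0x23 len=6 : f4 e0 db 70 7e cc
[5] 0x1d->0x18 len=3 : 7b 5f a2
query mem[0x0f]=0x58, mem[0x03]=0xf4, mem[0x21]=0xd0

MEM[0x0f,0x03,0x21] = 58 f4 d0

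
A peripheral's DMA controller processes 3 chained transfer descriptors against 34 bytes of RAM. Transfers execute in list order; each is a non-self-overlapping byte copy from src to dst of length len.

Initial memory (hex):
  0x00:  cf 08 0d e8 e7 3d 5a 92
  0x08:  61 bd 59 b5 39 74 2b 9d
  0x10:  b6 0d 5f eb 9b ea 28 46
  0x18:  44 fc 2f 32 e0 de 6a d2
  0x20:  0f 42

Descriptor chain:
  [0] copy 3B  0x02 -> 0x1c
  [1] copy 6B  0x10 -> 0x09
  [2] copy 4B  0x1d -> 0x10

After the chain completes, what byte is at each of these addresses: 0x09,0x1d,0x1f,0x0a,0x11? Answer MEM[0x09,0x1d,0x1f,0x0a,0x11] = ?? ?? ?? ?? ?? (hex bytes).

MEM[0x09,0x1d,0x1f,0x0a,0x11] = b6 e8 d2 0d e7

D0: mem[0x1c..0x1e] <- [0d e8 e7]
D1: mem[0x09..0x0e] <- [b6 0d 5f eb 9b ea]
D2: mem[0x10..0x13] <- [e8 e7 d2 0f]
query mem[0x09]=0xb6, mem[0x1d]=0xe8, mem[0x1f]=0xd2, mem[0x0a]=0x0d, mem[0x11]=0xe7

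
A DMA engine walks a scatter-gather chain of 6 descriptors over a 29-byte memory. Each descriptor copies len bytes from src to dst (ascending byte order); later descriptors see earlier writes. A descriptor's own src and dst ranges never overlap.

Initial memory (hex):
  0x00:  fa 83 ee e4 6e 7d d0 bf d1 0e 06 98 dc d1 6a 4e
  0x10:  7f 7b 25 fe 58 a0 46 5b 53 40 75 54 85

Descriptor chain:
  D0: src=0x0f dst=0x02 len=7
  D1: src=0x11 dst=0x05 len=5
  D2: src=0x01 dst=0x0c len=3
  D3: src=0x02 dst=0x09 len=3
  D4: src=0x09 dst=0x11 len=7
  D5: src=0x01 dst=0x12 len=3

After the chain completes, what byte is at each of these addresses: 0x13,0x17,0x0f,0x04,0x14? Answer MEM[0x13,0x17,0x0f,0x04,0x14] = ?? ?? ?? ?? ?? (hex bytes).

  after D0: wrote 7B at 0x02 = 4e7f7b25fe58a0
  after D1: wrote 5B at 0x05 = 7b25fe58a0
  after D2: wrote 3B at 0x0c = 834e7f
  after D3: wrote 3B at 0x09 = 4e7f7b
  after D4: wrote 7B at 0x11 = 4e7f7b834e7f4e
  after D5: wrote 3B at 0x12 = 834e7f
query mem[0x13]=0x4e, mem[0x17]=0x4e, mem[0x0f]=0x4e, mem[0x04]=0x7b, mem[0x14]=0x7f

MEM[0x13,0x17,0x0f,0x04,0x14] = 4e 4e 4e 7b 7f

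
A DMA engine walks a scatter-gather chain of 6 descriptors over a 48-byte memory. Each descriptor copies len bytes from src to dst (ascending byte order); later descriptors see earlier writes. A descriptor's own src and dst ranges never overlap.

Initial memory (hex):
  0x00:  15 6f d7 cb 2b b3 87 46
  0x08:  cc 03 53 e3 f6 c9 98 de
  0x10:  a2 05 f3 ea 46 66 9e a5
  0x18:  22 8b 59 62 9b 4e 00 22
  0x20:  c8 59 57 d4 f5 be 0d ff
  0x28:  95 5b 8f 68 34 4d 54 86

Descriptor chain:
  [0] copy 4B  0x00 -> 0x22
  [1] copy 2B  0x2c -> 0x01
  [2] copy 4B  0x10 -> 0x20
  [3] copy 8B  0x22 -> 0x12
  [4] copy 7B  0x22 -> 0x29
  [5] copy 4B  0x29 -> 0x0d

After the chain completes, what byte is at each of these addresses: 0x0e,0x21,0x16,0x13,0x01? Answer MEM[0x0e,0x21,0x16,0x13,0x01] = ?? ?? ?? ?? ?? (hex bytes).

  after D0: wrote 4B at 0x22 = 156fd7cb
  after D1: wrote 2B at 0x01 = 344d
  after D2: wrote 4B at 0x20 = a205f3ea
  after D3: wrote 8B at 0x12 = f3ead7cb0dff955b
  after D4: wrote 7B at 0x29 = f3ead7cb0dff95
  after D5: wrote 4B at 0x0d = f3ead7cb
query mem[0x0e]=0xea, mem[0x21]=0x05, mem[0x16]=0x0d, mem[0x13]=0xea, mem[0x01]=0x34

MEM[0x0e,0x21,0x16,0x13,0x01] = ea 05 0d ea 34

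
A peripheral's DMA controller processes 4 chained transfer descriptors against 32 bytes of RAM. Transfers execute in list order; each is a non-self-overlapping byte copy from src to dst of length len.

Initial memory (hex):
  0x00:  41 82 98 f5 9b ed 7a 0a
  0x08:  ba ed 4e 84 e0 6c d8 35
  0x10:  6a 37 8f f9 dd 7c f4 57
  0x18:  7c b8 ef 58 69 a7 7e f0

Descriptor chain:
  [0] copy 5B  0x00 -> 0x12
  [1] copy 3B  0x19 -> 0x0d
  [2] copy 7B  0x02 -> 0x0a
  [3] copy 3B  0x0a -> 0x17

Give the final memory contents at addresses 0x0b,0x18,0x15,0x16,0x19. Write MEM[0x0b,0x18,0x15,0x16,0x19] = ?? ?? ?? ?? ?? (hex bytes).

  after D0: wrote 5B at 0x12 = 418298f59b
  after D1: wrote 3B at 0x0d = b8ef58
  after D2: wrote 7B at 0x0a = 98f59bed7a0aba
  after D3: wrote 3B at 0x17 = 98f59b
query mem[0x0b]=0xf5, mem[0x18]=0xf5, mem[0x15]=0xf5, mem[0x16]=0x9b, mem[0x19]=0x9b

MEM[0x0b,0x18,0x15,0x16,0x19] = f5 f5 f5 9b 9b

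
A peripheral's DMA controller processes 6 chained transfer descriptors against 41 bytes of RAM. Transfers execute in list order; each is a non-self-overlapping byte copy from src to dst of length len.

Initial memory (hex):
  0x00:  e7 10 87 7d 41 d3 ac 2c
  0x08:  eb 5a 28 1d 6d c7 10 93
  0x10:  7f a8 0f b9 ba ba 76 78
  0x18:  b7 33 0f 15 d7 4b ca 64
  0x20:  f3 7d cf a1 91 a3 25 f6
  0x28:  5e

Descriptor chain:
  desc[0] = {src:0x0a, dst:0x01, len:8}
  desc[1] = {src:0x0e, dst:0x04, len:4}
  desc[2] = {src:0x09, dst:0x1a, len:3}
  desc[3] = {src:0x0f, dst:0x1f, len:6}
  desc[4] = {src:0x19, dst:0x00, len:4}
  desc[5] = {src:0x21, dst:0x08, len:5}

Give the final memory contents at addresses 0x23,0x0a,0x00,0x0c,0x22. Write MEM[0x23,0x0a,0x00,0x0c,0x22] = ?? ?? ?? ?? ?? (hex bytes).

MEM[0x23,0x0a,0x00,0x0c,0x22] = b9 b9 33 a3 0f

[0] 0x0a->0x01 len=8 : 28 1d 6d c7 10 93 7f a8
[1] 0x0e->0x04 len=4 : 10 93 7f a8
[2] 0x09->0x1a len=3 : 5a 28 1d
[3] 0x0f->0x1f len=6 : 93 7f a8 0f b9 ba
[4] 0x19->0x00 len=4 : 33 5a 28 1d
[5] 0x21->0x08 len=5 : a8 0f b9 ba a3
query mem[0x23]=0xb9, mem[0x0a]=0xb9, mem[0x00]=0x33, mem[0x0c]=0xa3, mem[0x22]=0x0f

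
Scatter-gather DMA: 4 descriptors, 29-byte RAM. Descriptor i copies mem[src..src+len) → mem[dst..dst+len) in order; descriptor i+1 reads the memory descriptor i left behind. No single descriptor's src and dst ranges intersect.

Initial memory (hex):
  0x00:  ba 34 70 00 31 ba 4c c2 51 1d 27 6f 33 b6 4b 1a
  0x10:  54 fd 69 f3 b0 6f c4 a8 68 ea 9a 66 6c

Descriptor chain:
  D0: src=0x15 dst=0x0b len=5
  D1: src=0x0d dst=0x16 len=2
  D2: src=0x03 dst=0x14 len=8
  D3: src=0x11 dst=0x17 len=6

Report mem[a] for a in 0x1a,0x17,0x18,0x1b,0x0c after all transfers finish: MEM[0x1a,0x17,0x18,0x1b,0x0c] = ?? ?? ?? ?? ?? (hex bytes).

MEM[0x1a,0x17,0x18,0x1b,0x0c] = 00 fd 69 31 c4

  after D0: wrote 5B at 0x0b = 6fc4a868ea
  after D1: wrote 2B at 0x16 = a868
  after D2: wrote 8B at 0x14 = 0031ba4cc2511d27
  after D3: wrote 6B at 0x17 = fd69f30031ba
query mem[0x1a]=0x00, mem[0x17]=0xfd, mem[0x18]=0x69, mem[0x1b]=0x31, mem[0x0c]=0xc4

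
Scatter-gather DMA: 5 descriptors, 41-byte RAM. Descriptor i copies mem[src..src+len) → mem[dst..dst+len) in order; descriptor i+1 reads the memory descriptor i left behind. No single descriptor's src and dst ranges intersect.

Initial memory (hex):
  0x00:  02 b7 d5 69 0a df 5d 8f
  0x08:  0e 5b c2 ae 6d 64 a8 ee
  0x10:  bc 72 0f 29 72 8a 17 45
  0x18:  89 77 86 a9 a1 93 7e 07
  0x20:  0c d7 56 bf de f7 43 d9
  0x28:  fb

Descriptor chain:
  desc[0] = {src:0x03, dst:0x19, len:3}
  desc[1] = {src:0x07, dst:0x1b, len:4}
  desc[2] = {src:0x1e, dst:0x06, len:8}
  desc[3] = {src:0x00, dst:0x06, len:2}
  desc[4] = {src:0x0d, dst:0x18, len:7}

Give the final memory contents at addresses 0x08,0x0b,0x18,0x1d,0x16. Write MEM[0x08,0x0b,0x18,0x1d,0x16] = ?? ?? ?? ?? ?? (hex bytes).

[0] 0x03->0x19 len=3 : 69 0a df
[1] 0x07->0x1b len=4 : 8f 0e 5b c2
[2] 0x1e->0x06 len=8 : c2 07 0c d7 56 bf de f7
[3] 0x00->0x06 len=2 : 02 b7
[4] 0x0d->0x18 len=7 : f7 a8 ee bc 72 0f 29
query mem[0x08]=0x0c, mem[0x0b]=0xbf, mem[0x18]=0xf7, mem[0x1d]=0x0f, mem[0x16]=0x17

MEM[0x08,0x0b,0x18,0x1d,0x16] = 0c bf f7 0f 17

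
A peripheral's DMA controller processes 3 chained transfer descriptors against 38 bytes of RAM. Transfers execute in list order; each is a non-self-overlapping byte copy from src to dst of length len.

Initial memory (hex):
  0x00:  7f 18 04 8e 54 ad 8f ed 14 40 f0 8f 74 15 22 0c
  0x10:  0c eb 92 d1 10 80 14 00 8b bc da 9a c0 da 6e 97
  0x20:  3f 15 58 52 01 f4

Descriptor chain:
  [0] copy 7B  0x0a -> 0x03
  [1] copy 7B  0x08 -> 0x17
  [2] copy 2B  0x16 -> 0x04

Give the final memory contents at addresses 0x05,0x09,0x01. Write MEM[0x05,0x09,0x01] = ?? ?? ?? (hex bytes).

#0 dst[0x03+7] := {0xf0,0x8f,0x74,0x15,0x22,0x0c,0x0c}
#1 dst[0x17+7] := {0x0c,0x0c,0xf0,0x8f,0x74,0x15,0x22}
#2 dst[0x04+2] := {0x14,0x0c}
query mem[0x05]=0x0c, mem[0x09]=0x0c, mem[0x01]=0x18

MEM[0x05,0x09,0x01] = 0c 0c 18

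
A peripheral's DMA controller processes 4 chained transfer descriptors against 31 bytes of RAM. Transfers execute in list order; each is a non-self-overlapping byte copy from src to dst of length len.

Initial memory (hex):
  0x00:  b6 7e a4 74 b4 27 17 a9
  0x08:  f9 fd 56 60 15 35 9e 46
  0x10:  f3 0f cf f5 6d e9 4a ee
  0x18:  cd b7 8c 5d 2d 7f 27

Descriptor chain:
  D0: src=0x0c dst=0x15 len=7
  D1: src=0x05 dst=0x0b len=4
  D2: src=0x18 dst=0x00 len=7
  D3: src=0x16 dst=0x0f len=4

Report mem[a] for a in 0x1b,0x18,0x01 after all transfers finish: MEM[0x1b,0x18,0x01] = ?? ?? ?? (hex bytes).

D0: mem[0x15..0x1b] <- [15 35 9e 46 f3 0f cf]
D1: mem[0x0b..0x0e] <- [27 17 a9 f9]
D2: mem[0x00..0x06] <- [46 f3 0f cf 2d 7f 27]
D3: mem[0x0f..0x12] <- [35 9e 46 f3]
query mem[0x1b]=0xcf, mem[0x18]=0x46, mem[0x01]=0xf3

MEM[0x1b,0x18,0x01] = cf 46 f3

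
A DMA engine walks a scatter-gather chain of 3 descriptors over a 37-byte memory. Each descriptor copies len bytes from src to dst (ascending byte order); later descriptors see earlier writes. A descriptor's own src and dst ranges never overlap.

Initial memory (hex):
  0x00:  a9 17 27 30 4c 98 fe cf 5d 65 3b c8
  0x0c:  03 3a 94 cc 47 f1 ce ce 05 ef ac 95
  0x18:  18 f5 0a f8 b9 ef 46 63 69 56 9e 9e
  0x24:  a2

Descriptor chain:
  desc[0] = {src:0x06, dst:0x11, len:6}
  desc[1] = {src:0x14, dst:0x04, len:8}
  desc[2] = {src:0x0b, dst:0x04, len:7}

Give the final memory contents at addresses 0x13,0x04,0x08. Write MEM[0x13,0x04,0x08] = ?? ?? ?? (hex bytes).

  after D0: wrote 6B at 0x11 = fecf5d653bc8
  after D1: wrote 8B at 0x04 = 653bc89518f50af8
  after D2: wrote 7B at 0x04 = f8033a94cc47fe
query mem[0x13]=0x5d, mem[0x04]=0xf8, mem[0x08]=0xcc

MEM[0x13,0x04,0x08] = 5d f8 cc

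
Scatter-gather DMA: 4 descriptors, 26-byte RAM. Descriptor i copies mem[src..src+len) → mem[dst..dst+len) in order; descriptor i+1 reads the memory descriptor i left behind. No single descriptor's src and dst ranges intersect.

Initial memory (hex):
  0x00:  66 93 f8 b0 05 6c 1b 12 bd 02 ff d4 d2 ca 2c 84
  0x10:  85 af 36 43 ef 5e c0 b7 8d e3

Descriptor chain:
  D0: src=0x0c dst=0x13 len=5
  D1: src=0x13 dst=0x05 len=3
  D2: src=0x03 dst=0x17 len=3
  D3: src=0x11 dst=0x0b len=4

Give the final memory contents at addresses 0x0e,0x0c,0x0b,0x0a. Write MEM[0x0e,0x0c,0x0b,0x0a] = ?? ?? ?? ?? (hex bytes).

MEM[0x0e,0x0c,0x0b,0x0a] = ca 36 af ff

  after D0: wrote 5B at 0x13 = d2ca2c8485
  after D1: wrote 3B at 0x05 = d2ca2c
  after D2: wrote 3B at 0x17 = b005d2
  after D3: wrote 4B at 0x0b = af36d2ca
query mem[0x0e]=0xca, mem[0x0c]=0x36, mem[0x0b]=0xaf, mem[0x0a]=0xff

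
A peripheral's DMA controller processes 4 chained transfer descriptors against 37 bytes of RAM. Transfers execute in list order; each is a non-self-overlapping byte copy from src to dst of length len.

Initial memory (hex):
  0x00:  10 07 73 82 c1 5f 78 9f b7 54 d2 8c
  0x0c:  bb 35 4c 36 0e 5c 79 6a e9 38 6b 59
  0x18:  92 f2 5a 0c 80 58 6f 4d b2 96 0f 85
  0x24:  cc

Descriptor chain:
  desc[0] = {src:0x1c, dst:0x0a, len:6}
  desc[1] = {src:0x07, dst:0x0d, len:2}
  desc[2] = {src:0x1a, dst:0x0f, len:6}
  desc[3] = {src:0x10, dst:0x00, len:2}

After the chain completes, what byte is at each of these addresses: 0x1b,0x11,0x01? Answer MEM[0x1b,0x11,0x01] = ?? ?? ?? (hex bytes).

MEM[0x1b,0x11,0x01] = 0c 80 80

D0: mem[0x0a..0x0f] <- [80 58 6f 4d b2 96]
D1: mem[0x0d..0x0e] <- [9f b7]
D2: mem[0x0f..0x14] <- [5a 0c 80 58 6f 4d]
D3: mem[0x00..0x01] <- [0c 80]
query mem[0x1b]=0x0c, mem[0x11]=0x80, mem[0x01]=0x80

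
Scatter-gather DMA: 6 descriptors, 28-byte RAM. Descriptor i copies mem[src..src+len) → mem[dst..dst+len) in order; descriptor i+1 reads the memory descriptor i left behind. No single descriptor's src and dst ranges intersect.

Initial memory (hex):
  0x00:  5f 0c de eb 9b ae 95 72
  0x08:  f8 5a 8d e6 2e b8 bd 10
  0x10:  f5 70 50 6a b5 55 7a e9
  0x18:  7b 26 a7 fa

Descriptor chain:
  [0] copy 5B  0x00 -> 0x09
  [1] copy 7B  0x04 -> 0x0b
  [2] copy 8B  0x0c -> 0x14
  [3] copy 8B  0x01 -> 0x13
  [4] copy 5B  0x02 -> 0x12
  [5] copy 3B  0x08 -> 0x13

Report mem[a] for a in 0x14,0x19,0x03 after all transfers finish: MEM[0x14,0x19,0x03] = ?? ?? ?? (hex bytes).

MEM[0x14,0x19,0x03] = 5f 72 eb

  after D0: wrote 5B at 0x09 = 5f0cdeeb9b
  after D1: wrote 7B at 0x0b = 9bae9572f85f0c
  after D2: wrote 8B at 0x14 = ae9572f85f0c506a
  after D3: wrote 8B at 0x13 = 0cdeeb9bae9572f8
  after D4: wrote 5B at 0x12 = deeb9bae95
  after D5: wrote 3B at 0x13 = f85f0c
query mem[0x14]=0x5f, mem[0x19]=0x72, mem[0x03]=0xeb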